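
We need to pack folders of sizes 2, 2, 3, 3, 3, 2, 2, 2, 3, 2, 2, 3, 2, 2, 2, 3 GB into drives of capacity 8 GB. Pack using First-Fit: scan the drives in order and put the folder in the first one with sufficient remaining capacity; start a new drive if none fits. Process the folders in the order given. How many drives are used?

6

Put 2 GB in drive 1; 6 GB remain.
Put 2 GB in drive 1; 4 GB remain.
Put 3 GB in drive 1; 1 GB remain.
Put 3 GB in drive 2; 5 GB remain.
Put 3 GB in drive 2; 2 GB remain.
Put 2 GB in drive 2; 0 GB remain.
Put 2 GB in drive 3; 6 GB remain.
Put 2 GB in drive 3; 4 GB remain.
Put 3 GB in drive 3; 1 GB remain.
Put 2 GB in drive 4; 6 GB remain.
Put 2 GB in drive 4; 4 GB remain.
Put 3 GB in drive 4; 1 GB remain.
Put 2 GB in drive 5; 6 GB remain.
Put 2 GB in drive 5; 4 GB remain.
Put 2 GB in drive 5; 2 GB remain.
Put 3 GB in drive 6; 5 GB remain.
Final drives: [2,2,3] [3,3,2] [2,2,3] [2,2,3] [2,2,2] [3].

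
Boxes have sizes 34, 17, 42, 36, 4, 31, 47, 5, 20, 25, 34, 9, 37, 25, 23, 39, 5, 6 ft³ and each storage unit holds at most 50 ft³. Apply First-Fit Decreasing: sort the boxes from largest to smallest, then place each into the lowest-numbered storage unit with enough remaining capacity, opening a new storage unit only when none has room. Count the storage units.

Sorted descending: 47, 42, 39, 37, 36, 34, 34, 31, 25, 25, 23, 20, 17, 9, 6, 5, 5, 4.
47 ft³ → storage unit 1 (remaining 3 ft³)
42 ft³ → storage unit 2 (remaining 8 ft³)
39 ft³ → storage unit 3 (remaining 11 ft³)
37 ft³ → storage unit 4 (remaining 13 ft³)
36 ft³ → storage unit 5 (remaining 14 ft³)
34 ft³ → storage unit 6 (remaining 16 ft³)
34 ft³ → storage unit 7 (remaining 16 ft³)
31 ft³ → storage unit 8 (remaining 19 ft³)
25 ft³ → storage unit 9 (remaining 25 ft³)
25 ft³ → storage unit 9 (remaining 0 ft³)
23 ft³ → storage unit 10 (remaining 27 ft³)
20 ft³ → storage unit 10 (remaining 7 ft³)
17 ft³ → storage unit 8 (remaining 2 ft³)
9 ft³ → storage unit 3 (remaining 2 ft³)
6 ft³ → storage unit 2 (remaining 2 ft³)
5 ft³ → storage unit 4 (remaining 8 ft³)
5 ft³ → storage unit 4 (remaining 3 ft³)
4 ft³ → storage unit 5 (remaining 10 ft³)
Final storage units: [47] [42,6] [39,9] [37,5,5] [36,4] [34] [34] [31,17] [25,25] [23,20].

10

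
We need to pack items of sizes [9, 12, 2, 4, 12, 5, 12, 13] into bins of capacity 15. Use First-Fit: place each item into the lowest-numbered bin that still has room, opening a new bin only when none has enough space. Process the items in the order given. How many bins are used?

6 bins

bin 1: place 9, 6 left
bin 2: place 12, 3 left
bin 1: place 2, 4 left
bin 1: place 4, 0 left
bin 3: place 12, 3 left
bin 4: place 5, 10 left
bin 5: place 12, 3 left
bin 6: place 13, 2 left
Final bins: [9,2,4] [12] [12] [5] [12] [13].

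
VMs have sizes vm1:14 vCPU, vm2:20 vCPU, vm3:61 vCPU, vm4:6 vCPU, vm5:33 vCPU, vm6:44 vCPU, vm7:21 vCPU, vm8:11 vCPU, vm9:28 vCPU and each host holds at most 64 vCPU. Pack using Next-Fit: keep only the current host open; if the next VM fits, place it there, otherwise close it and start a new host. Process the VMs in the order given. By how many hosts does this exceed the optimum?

1

Next-Fit: [14,20] [61] [6,33] [44] [21,11,28] → 5 hosts.
Total size 238 vCPU; any packing needs at least ⌈238/64⌉ = 4 hosts.
An optimal packing achieves that bound: [61] [44,20] [33,28] [21,14,11,6] → 4 hosts.
Excess: 5 − 4 = 1.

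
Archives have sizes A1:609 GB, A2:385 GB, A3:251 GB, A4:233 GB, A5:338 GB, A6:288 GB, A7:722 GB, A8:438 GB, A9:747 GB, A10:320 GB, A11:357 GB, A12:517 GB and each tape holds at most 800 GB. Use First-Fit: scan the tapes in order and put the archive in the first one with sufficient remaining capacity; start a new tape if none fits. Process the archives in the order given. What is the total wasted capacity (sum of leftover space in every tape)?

1195

tape 1: place A1 (609 GB), 191 GB left
tape 2: place A2 (385 GB), 415 GB left
tape 2: place A3 (251 GB), 164 GB left
tape 3: place A4 (233 GB), 567 GB left
tape 3: place A5 (338 GB), 229 GB left
tape 4: place A6 (288 GB), 512 GB left
tape 5: place A7 (722 GB), 78 GB left
tape 4: place A8 (438 GB), 74 GB left
tape 6: place A9 (747 GB), 53 GB left
tape 7: place A10 (320 GB), 480 GB left
tape 7: place A11 (357 GB), 123 GB left
tape 8: place A12 (517 GB), 283 GB left
8 tapes × 800 GB = 6400 GB; used 5205 GB; unused 1195 GB.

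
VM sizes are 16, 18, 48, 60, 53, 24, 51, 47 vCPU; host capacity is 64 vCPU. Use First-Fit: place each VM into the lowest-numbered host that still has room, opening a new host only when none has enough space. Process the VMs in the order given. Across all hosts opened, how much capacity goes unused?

67

16 vCPU → host 1 (remaining 48 vCPU)
18 vCPU → host 1 (remaining 30 vCPU)
48 vCPU → host 2 (remaining 16 vCPU)
60 vCPU → host 3 (remaining 4 vCPU)
53 vCPU → host 4 (remaining 11 vCPU)
24 vCPU → host 1 (remaining 6 vCPU)
51 vCPU → host 5 (remaining 13 vCPU)
47 vCPU → host 6 (remaining 17 vCPU)
6 hosts × 64 vCPU = 384 vCPU; used 317 vCPU; unused 67 vCPU.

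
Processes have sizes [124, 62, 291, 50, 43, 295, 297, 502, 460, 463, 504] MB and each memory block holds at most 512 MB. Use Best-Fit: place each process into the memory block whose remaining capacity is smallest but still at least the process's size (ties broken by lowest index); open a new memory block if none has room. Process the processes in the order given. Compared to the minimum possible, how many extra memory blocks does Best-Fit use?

Best-Fit: [124,62,291] [50,43,295] [297] [502] [460] [463] [504] → 7 memory blocks.
Total size 3091 MB; any packing needs at least ⌈3091/512⌉ = 7 memory blocks.
So 7 is already optimal.

0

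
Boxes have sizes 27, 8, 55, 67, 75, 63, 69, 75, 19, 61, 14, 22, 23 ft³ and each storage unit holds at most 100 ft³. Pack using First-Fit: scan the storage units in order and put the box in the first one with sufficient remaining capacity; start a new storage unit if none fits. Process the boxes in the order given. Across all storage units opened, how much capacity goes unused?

27 ft³ → storage unit 1 (remaining 73 ft³)
8 ft³ → storage unit 1 (remaining 65 ft³)
55 ft³ → storage unit 1 (remaining 10 ft³)
67 ft³ → storage unit 2 (remaining 33 ft³)
75 ft³ → storage unit 3 (remaining 25 ft³)
63 ft³ → storage unit 4 (remaining 37 ft³)
69 ft³ → storage unit 5 (remaining 31 ft³)
75 ft³ → storage unit 6 (remaining 25 ft³)
19 ft³ → storage unit 2 (remaining 14 ft³)
61 ft³ → storage unit 7 (remaining 39 ft³)
14 ft³ → storage unit 2 (remaining 0 ft³)
22 ft³ → storage unit 3 (remaining 3 ft³)
23 ft³ → storage unit 4 (remaining 14 ft³)
7 storage units × 100 ft³ = 700 ft³; used 578 ft³; unused 122 ft³.

122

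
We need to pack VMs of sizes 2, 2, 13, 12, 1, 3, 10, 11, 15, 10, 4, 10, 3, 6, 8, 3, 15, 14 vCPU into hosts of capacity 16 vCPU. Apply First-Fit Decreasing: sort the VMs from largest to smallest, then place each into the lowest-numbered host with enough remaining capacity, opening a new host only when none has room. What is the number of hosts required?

10 hosts

Sorted descending: 15, 15, 14, 13, 12, 11, 10, 10, 10, 8, 6, 4, 3, 3, 3, 2, 2, 1.
host 1: place 15 vCPU, 1 vCPU left
host 2: place 15 vCPU, 1 vCPU left
host 3: place 14 vCPU, 2 vCPU left
host 4: place 13 vCPU, 3 vCPU left
host 5: place 12 vCPU, 4 vCPU left
host 6: place 11 vCPU, 5 vCPU left
host 7: place 10 vCPU, 6 vCPU left
host 8: place 10 vCPU, 6 vCPU left
host 9: place 10 vCPU, 6 vCPU left
host 10: place 8 vCPU, 8 vCPU left
host 7: place 6 vCPU, 0 vCPU left
host 5: place 4 vCPU, 0 vCPU left
host 4: place 3 vCPU, 0 vCPU left
host 6: place 3 vCPU, 2 vCPU left
host 8: place 3 vCPU, 3 vCPU left
host 3: place 2 vCPU, 0 vCPU left
host 6: place 2 vCPU, 0 vCPU left
host 1: place 1 vCPU, 0 vCPU left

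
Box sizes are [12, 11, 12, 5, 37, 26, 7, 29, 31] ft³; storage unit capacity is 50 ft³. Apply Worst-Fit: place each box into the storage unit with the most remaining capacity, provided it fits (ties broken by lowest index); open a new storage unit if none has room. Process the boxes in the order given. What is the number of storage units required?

storage unit 1: place 12 ft³, 38 ft³ left
storage unit 1: place 11 ft³, 27 ft³ left
storage unit 1: place 12 ft³, 15 ft³ left
storage unit 1: place 5 ft³, 10 ft³ left
storage unit 2: place 37 ft³, 13 ft³ left
storage unit 3: place 26 ft³, 24 ft³ left
storage unit 3: place 7 ft³, 17 ft³ left
storage unit 4: place 29 ft³, 21 ft³ left
storage unit 5: place 31 ft³, 19 ft³ left

5 storage units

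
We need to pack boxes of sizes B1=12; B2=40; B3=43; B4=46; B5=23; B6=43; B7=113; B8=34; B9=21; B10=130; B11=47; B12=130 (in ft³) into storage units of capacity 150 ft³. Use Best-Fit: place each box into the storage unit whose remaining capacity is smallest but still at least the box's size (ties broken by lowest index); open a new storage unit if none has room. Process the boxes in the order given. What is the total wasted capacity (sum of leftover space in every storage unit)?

68

B1 (12 ft³) → storage unit 1 (remaining 138 ft³)
B2 (40 ft³) → storage unit 1 (remaining 98 ft³)
B3 (43 ft³) → storage unit 1 (remaining 55 ft³)
B4 (46 ft³) → storage unit 1 (remaining 9 ft³)
B5 (23 ft³) → storage unit 2 (remaining 127 ft³)
B6 (43 ft³) → storage unit 2 (remaining 84 ft³)
B7 (113 ft³) → storage unit 3 (remaining 37 ft³)
B8 (34 ft³) → storage unit 3 (remaining 3 ft³)
B9 (21 ft³) → storage unit 2 (remaining 63 ft³)
B10 (130 ft³) → storage unit 4 (remaining 20 ft³)
B11 (47 ft³) → storage unit 2 (remaining 16 ft³)
B12 (130 ft³) → storage unit 5 (remaining 20 ft³)
5 storage units × 150 ft³ = 750 ft³; used 682 ft³; unused 68 ft³.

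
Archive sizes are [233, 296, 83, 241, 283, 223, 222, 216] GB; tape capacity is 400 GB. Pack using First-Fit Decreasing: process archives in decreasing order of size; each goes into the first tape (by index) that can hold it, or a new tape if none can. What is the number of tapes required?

7 tapes

Sorted descending: 296, 283, 241, 233, 223, 222, 216, 83.
Put 296 GB in tape 1; 104 GB remain.
Put 283 GB in tape 2; 117 GB remain.
Put 241 GB in tape 3; 159 GB remain.
Put 233 GB in tape 4; 167 GB remain.
Put 223 GB in tape 5; 177 GB remain.
Put 222 GB in tape 6; 178 GB remain.
Put 216 GB in tape 7; 184 GB remain.
Put 83 GB in tape 1; 21 GB remain.
Final tapes: [296,83] [283] [241] [233] [223] [222] [216].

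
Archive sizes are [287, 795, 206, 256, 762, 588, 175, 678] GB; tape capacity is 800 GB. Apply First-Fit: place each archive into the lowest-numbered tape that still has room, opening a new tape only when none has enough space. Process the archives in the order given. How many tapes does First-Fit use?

5

287 GB → tape 1 (remaining 513 GB)
795 GB → tape 2 (remaining 5 GB)
206 GB → tape 1 (remaining 307 GB)
256 GB → tape 1 (remaining 51 GB)
762 GB → tape 3 (remaining 38 GB)
588 GB → tape 4 (remaining 212 GB)
175 GB → tape 4 (remaining 37 GB)
678 GB → tape 5 (remaining 122 GB)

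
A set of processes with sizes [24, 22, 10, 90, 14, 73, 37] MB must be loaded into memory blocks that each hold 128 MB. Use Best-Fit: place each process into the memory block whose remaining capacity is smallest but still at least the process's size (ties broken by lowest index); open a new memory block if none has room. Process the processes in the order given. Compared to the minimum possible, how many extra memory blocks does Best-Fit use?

Best-Fit: [24,22,10] [90,14] [73,37] → 3 memory blocks.
Total size 270 MB; any packing needs at least ⌈270/128⌉ = 3 memory blocks.
So 3 is already optimal.

0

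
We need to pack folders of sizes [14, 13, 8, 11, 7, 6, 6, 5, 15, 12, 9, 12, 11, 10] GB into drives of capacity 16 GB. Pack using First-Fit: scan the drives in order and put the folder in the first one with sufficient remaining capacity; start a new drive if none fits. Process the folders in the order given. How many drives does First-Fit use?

14 GB → drive 1 (remaining 2 GB)
13 GB → drive 2 (remaining 3 GB)
8 GB → drive 3 (remaining 8 GB)
11 GB → drive 4 (remaining 5 GB)
7 GB → drive 3 (remaining 1 GB)
6 GB → drive 5 (remaining 10 GB)
6 GB → drive 5 (remaining 4 GB)
5 GB → drive 4 (remaining 0 GB)
15 GB → drive 6 (remaining 1 GB)
12 GB → drive 7 (remaining 4 GB)
9 GB → drive 8 (remaining 7 GB)
12 GB → drive 9 (remaining 4 GB)
11 GB → drive 10 (remaining 5 GB)
10 GB → drive 11 (remaining 6 GB)
Final drives: [14] [13] [8,7] [11,5] [6,6] [15] [12] [9] [12] [11] [10].

11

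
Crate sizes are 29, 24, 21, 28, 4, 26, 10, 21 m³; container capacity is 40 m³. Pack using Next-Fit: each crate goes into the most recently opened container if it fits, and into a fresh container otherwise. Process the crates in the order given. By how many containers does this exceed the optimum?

Next-Fit: [29] [24] [21] [28,4] [26,10] [21] → 6 containers.
6 crates exceed 20 m³ (half the capacity), and no two of those can share a container, so at least 6 containers are needed.
So 6 is already optimal.

0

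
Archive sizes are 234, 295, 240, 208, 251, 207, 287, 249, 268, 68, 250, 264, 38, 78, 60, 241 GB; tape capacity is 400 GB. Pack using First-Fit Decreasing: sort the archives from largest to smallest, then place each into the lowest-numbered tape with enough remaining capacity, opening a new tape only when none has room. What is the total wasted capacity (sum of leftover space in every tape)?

1562

Sorted descending: 295, 287, 268, 264, 251, 250, 249, 241, 240, 234, 208, 207, 78, 68, 60, 38.
tape 1: place 295 GB, 105 GB left
tape 2: place 287 GB, 113 GB left
tape 3: place 268 GB, 132 GB left
tape 4: place 264 GB, 136 GB left
tape 5: place 251 GB, 149 GB left
tape 6: place 250 GB, 150 GB left
tape 7: place 249 GB, 151 GB left
tape 8: place 241 GB, 159 GB left
tape 9: place 240 GB, 160 GB left
tape 10: place 234 GB, 166 GB left
tape 11: place 208 GB, 192 GB left
tape 12: place 207 GB, 193 GB left
tape 1: place 78 GB, 27 GB left
tape 2: place 68 GB, 45 GB left
tape 3: place 60 GB, 72 GB left
tape 2: place 38 GB, 7 GB left
12 tapes × 400 GB = 4800 GB; used 3238 GB; unused 1562 GB.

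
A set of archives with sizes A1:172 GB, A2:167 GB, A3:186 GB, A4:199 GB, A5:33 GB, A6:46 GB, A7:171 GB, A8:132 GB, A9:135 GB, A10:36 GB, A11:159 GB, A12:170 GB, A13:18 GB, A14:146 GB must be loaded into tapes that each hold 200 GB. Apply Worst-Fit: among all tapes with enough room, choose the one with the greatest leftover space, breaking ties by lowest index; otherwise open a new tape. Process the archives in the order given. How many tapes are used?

A1 (172 GB) → tape 1 (remaining 28 GB)
A2 (167 GB) → tape 2 (remaining 33 GB)
A3 (186 GB) → tape 3 (remaining 14 GB)
A4 (199 GB) → tape 4 (remaining 1 GB)
A5 (33 GB) → tape 2 (remaining 0 GB)
A6 (46 GB) → tape 5 (remaining 154 GB)
A7 (171 GB) → tape 6 (remaining 29 GB)
A8 (132 GB) → tape 5 (remaining 22 GB)
A9 (135 GB) → tape 7 (remaining 65 GB)
A10 (36 GB) → tape 7 (remaining 29 GB)
A11 (159 GB) → tape 8 (remaining 41 GB)
A12 (170 GB) → tape 9 (remaining 30 GB)
A13 (18 GB) → tape 8 (remaining 23 GB)
A14 (146 GB) → tape 10 (remaining 54 GB)
Final tapes: [172] [167,33] [186] [199] [46,132] [171] [135,36] [159,18] [170] [146].

10 tapes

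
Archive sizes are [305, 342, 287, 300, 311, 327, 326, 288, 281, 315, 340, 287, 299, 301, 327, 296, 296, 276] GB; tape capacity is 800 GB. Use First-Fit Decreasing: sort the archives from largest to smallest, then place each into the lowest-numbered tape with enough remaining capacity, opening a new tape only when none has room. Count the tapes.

9

Sorted descending: 342, 340, 327, 327, 326, 315, 311, 305, 301, 300, 299, 296, 296, 288, 287, 287, 281, 276.
tape 1: place 342 GB, 458 GB left
tape 1: place 340 GB, 118 GB left
tape 2: place 327 GB, 473 GB left
tape 2: place 327 GB, 146 GB left
tape 3: place 326 GB, 474 GB left
tape 3: place 315 GB, 159 GB left
tape 4: place 311 GB, 489 GB left
tape 4: place 305 GB, 184 GB left
tape 5: place 301 GB, 499 GB left
tape 5: place 300 GB, 199 GB left
tape 6: place 299 GB, 501 GB left
tape 6: place 296 GB, 205 GB left
tape 7: place 296 GB, 504 GB left
tape 7: place 288 GB, 216 GB left
tape 8: place 287 GB, 513 GB left
tape 8: place 287 GB, 226 GB left
tape 9: place 281 GB, 519 GB left
tape 9: place 276 GB, 243 GB left
Final tapes: [342,340] [327,327] [326,315] [311,305] [301,300] [299,296] [296,288] [287,287] [281,276].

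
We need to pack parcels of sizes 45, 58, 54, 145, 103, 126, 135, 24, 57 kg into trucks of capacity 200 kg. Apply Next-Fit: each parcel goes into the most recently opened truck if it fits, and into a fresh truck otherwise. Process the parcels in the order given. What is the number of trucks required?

truck 1: place 45 kg, 155 kg left
truck 1: place 58 kg, 97 kg left
truck 1: place 54 kg, 43 kg left
truck 2: place 145 kg, 55 kg left
truck 3: place 103 kg, 97 kg left
truck 4: place 126 kg, 74 kg left
truck 5: place 135 kg, 65 kg left
truck 5: place 24 kg, 41 kg left
truck 6: place 57 kg, 143 kg left
Final trucks: [45,58,54] [145] [103] [126] [135,24] [57].

6 trucks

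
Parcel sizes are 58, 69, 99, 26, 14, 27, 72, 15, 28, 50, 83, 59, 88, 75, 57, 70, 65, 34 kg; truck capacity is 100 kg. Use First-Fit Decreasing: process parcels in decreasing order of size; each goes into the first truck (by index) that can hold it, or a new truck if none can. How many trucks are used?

12 trucks

Sorted descending: 99, 88, 83, 75, 72, 70, 69, 65, 59, 58, 57, 50, 34, 28, 27, 26, 15, 14.
truck 1: place 99 kg, 1 kg left
truck 2: place 88 kg, 12 kg left
truck 3: place 83 kg, 17 kg left
truck 4: place 75 kg, 25 kg left
truck 5: place 72 kg, 28 kg left
truck 6: place 70 kg, 30 kg left
truck 7: place 69 kg, 31 kg left
truck 8: place 65 kg, 35 kg left
truck 9: place 59 kg, 41 kg left
truck 10: place 58 kg, 42 kg left
truck 11: place 57 kg, 43 kg left
truck 12: place 50 kg, 50 kg left
truck 8: place 34 kg, 1 kg left
truck 5: place 28 kg, 0 kg left
truck 6: place 27 kg, 3 kg left
truck 7: place 26 kg, 5 kg left
truck 3: place 15 kg, 2 kg left
truck 4: place 14 kg, 11 kg left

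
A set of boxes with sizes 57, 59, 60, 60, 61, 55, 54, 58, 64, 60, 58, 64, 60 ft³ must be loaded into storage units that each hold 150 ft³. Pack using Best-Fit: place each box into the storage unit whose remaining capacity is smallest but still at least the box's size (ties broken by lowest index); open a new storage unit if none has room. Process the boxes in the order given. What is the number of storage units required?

Put 57 ft³ in storage unit 1; 93 ft³ remain.
Put 59 ft³ in storage unit 1; 34 ft³ remain.
Put 60 ft³ in storage unit 2; 90 ft³ remain.
Put 60 ft³ in storage unit 2; 30 ft³ remain.
Put 61 ft³ in storage unit 3; 89 ft³ remain.
Put 55 ft³ in storage unit 3; 34 ft³ remain.
Put 54 ft³ in storage unit 4; 96 ft³ remain.
Put 58 ft³ in storage unit 4; 38 ft³ remain.
Put 64 ft³ in storage unit 5; 86 ft³ remain.
Put 60 ft³ in storage unit 5; 26 ft³ remain.
Put 58 ft³ in storage unit 6; 92 ft³ remain.
Put 64 ft³ in storage unit 6; 28 ft³ remain.
Put 60 ft³ in storage unit 7; 90 ft³ remain.

7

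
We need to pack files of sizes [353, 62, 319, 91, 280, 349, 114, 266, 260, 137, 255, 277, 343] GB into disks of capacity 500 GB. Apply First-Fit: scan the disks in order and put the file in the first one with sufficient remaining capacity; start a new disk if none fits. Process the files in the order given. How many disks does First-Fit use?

9

Put 353 GB in disk 1; 147 GB remain.
Put 62 GB in disk 1; 85 GB remain.
Put 319 GB in disk 2; 181 GB remain.
Put 91 GB in disk 2; 90 GB remain.
Put 280 GB in disk 3; 220 GB remain.
Put 349 GB in disk 4; 151 GB remain.
Put 114 GB in disk 3; 106 GB remain.
Put 266 GB in disk 5; 234 GB remain.
Put 260 GB in disk 6; 240 GB remain.
Put 137 GB in disk 4; 14 GB remain.
Put 255 GB in disk 7; 245 GB remain.
Put 277 GB in disk 8; 223 GB remain.
Put 343 GB in disk 9; 157 GB remain.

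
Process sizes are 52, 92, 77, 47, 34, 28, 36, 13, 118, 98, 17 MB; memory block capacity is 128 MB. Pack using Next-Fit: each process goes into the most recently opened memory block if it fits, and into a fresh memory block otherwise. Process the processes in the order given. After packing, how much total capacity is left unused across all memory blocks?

Put 52 MB in memory block 1; 76 MB remain.
Put 92 MB in memory block 2; 36 MB remain.
Put 77 MB in memory block 3; 51 MB remain.
Put 47 MB in memory block 3; 4 MB remain.
Put 34 MB in memory block 4; 94 MB remain.
Put 28 MB in memory block 4; 66 MB remain.
Put 36 MB in memory block 4; 30 MB remain.
Put 13 MB in memory block 4; 17 MB remain.
Put 118 MB in memory block 5; 10 MB remain.
Put 98 MB in memory block 6; 30 MB remain.
Put 17 MB in memory block 6; 13 MB remain.
6 memory blocks × 128 MB = 768 MB; used 612 MB; unused 156 MB.

156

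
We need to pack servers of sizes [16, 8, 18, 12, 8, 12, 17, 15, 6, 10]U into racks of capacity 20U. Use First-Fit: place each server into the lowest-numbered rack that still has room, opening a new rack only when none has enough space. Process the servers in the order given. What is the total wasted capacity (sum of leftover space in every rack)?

Put 16U in rack 1; 4U remain.
Put 8U in rack 2; 12U remain.
Put 18U in rack 3; 2U remain.
Put 12U in rack 2; 0U remain.
Put 8U in rack 4; 12U remain.
Put 12U in rack 4; 0U remain.
Put 17U in rack 5; 3U remain.
Put 15U in rack 6; 5U remain.
Put 6U in rack 7; 14U remain.
Put 10U in rack 7; 4U remain.
7 racks × 20U = 140U; used 122U; unused 18U.

18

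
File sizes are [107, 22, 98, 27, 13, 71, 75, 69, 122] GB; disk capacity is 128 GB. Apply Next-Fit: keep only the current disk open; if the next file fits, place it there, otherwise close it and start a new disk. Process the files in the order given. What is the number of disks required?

Put 107 GB in disk 1; 21 GB remain.
Put 22 GB in disk 2; 106 GB remain.
Put 98 GB in disk 2; 8 GB remain.
Put 27 GB in disk 3; 101 GB remain.
Put 13 GB in disk 3; 88 GB remain.
Put 71 GB in disk 3; 17 GB remain.
Put 75 GB in disk 4; 53 GB remain.
Put 69 GB in disk 5; 59 GB remain.
Put 122 GB in disk 6; 6 GB remain.

6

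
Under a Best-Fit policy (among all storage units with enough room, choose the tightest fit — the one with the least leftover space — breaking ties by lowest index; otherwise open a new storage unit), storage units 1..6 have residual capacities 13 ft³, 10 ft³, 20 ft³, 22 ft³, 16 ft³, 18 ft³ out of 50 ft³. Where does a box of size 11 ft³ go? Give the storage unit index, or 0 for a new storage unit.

Storage units with room: storage unit 1 (13 ft³), storage unit 3 (20 ft³), storage unit 4 (22 ft³), storage unit 5 (16 ft³), storage unit 6 (18 ft³).
Tightest fit is storage unit 1 with 13 ft³ free.

1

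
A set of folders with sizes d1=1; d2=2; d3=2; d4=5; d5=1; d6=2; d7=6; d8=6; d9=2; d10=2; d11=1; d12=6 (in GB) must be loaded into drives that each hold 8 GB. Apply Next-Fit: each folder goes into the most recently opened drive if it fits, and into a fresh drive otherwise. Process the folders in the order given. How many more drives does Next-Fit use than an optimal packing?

Next-Fit: [1,2,2] [5,1,2] [6] [6,2] [2,1] [6] → 6 drives.
Total size 36 GB; any packing needs at least ⌈36/8⌉ = 5 drives.
An optimal packing achieves that bound: [6,2] [6,2] [6,2] [5,2,1] [2,1,1] → 5 drives.
Excess: 6 − 5 = 1.

1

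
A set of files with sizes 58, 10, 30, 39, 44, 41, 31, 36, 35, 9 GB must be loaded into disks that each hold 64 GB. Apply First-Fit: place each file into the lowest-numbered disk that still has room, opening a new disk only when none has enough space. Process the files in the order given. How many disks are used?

disk 1: place 58 GB, 6 GB left
disk 2: place 10 GB, 54 GB left
disk 2: place 30 GB, 24 GB left
disk 3: place 39 GB, 25 GB left
disk 4: place 44 GB, 20 GB left
disk 5: place 41 GB, 23 GB left
disk 6: place 31 GB, 33 GB left
disk 7: place 36 GB, 28 GB left
disk 8: place 35 GB, 29 GB left
disk 2: place 9 GB, 15 GB left

8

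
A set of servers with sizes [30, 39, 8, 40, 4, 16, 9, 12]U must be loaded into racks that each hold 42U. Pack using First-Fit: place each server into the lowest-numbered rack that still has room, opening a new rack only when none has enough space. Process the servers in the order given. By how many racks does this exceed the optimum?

0

First-Fit: [30,8,4] [39] [40] [16,9,12] → 4 racks.
Total size 158U; any packing needs at least ⌈158/42⌉ = 4 racks.
So 4 is already optimal.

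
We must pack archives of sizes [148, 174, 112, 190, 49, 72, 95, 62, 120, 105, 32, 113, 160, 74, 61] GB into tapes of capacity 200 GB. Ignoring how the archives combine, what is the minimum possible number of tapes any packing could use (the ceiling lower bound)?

Total size = 148 + 174 + 112 + 190 + 49 + 72 + 95 + 62 + 120 + 105 + 32 + 113 + 160 + 74 + 61 = 1567 GB.
⌈1567 / 200⌉ = 8.

8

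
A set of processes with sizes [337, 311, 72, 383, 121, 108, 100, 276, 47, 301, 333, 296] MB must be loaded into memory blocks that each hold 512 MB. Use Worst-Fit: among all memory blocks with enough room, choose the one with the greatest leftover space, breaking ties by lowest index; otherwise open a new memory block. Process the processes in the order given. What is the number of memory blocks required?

7 memory blocks

memory block 1: place 337 MB, 175 MB left
memory block 2: place 311 MB, 201 MB left
memory block 2: place 72 MB, 129 MB left
memory block 3: place 383 MB, 129 MB left
memory block 1: place 121 MB, 54 MB left
memory block 2: place 108 MB, 21 MB left
memory block 3: place 100 MB, 29 MB left
memory block 4: place 276 MB, 236 MB left
memory block 4: place 47 MB, 189 MB left
memory block 5: place 301 MB, 211 MB left
memory block 6: place 333 MB, 179 MB left
memory block 7: place 296 MB, 216 MB left
Final memory blocks: [337,121] [311,72,108] [383,100] [276,47] [301] [333] [296].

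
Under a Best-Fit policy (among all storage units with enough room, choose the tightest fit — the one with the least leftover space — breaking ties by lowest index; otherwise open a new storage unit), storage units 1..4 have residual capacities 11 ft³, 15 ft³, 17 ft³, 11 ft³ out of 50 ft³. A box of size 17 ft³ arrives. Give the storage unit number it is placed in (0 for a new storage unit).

3

Storage units with room: storage unit 3 (17 ft³).
Tightest fit is storage unit 3 with 17 ft³ free.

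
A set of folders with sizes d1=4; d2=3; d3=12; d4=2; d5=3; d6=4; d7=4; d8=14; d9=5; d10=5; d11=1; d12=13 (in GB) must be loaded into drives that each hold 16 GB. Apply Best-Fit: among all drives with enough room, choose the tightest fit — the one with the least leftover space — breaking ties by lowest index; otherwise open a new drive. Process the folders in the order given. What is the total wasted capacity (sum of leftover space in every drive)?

Put d1 (4 GB) in drive 1; 12 GB remain.
Put d2 (3 GB) in drive 1; 9 GB remain.
Put d3 (12 GB) in drive 2; 4 GB remain.
Put d4 (2 GB) in drive 2; 2 GB remain.
Put d5 (3 GB) in drive 1; 6 GB remain.
Put d6 (4 GB) in drive 1; 2 GB remain.
Put d7 (4 GB) in drive 3; 12 GB remain.
Put d8 (14 GB) in drive 4; 2 GB remain.
Put d9 (5 GB) in drive 3; 7 GB remain.
Put d10 (5 GB) in drive 3; 2 GB remain.
Put d11 (1 GB) in drive 1; 1 GB remain.
Put d12 (13 GB) in drive 5; 3 GB remain.
5 drives × 16 GB = 80 GB; used 70 GB; unused 10 GB.

10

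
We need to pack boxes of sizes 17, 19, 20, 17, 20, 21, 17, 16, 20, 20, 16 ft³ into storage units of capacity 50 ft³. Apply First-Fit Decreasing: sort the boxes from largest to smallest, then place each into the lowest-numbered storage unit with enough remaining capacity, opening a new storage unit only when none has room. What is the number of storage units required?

5

Sorted descending: 21, 20, 20, 20, 20, 19, 17, 17, 17, 16, 16.
21 ft³ → storage unit 1 (remaining 29 ft³)
20 ft³ → storage unit 1 (remaining 9 ft³)
20 ft³ → storage unit 2 (remaining 30 ft³)
20 ft³ → storage unit 2 (remaining 10 ft³)
20 ft³ → storage unit 3 (remaining 30 ft³)
19 ft³ → storage unit 3 (remaining 11 ft³)
17 ft³ → storage unit 4 (remaining 33 ft³)
17 ft³ → storage unit 4 (remaining 16 ft³)
17 ft³ → storage unit 5 (remaining 33 ft³)
16 ft³ → storage unit 4 (remaining 0 ft³)
16 ft³ → storage unit 5 (remaining 17 ft³)
Final storage units: [21,20] [20,20] [20,19] [17,17,16] [17,16].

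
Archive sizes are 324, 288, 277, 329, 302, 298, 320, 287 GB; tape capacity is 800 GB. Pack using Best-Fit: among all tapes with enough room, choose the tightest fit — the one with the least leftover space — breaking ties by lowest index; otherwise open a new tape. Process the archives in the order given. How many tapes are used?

tape 1: place 324 GB, 476 GB left
tape 1: place 288 GB, 188 GB left
tape 2: place 277 GB, 523 GB left
tape 2: place 329 GB, 194 GB left
tape 3: place 302 GB, 498 GB left
tape 3: place 298 GB, 200 GB left
tape 4: place 320 GB, 480 GB left
tape 4: place 287 GB, 193 GB left

4 tapes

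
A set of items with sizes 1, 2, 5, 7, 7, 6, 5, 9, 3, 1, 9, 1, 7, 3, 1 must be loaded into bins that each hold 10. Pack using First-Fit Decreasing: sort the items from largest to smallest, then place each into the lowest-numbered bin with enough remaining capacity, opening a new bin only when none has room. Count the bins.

Sorted descending: 9, 9, 7, 7, 7, 6, 5, 5, 3, 3, 2, 1, 1, 1, 1.
9 → bin 1 (remaining 1)
9 → bin 2 (remaining 1)
7 → bin 3 (remaining 3)
7 → bin 4 (remaining 3)
7 → bin 5 (remaining 3)
6 → bin 6 (remaining 4)
5 → bin 7 (remaining 5)
5 → bin 7 (remaining 0)
3 → bin 3 (remaining 0)
3 → bin 4 (remaining 0)
2 → bin 5 (remaining 1)
1 → bin 1 (remaining 0)
1 → bin 2 (remaining 0)
1 → bin 5 (remaining 0)
1 → bin 6 (remaining 3)
Final bins: [9,1] [9,1] [7,3] [7,3] [7,2,1] [6,1] [5,5].

7 bins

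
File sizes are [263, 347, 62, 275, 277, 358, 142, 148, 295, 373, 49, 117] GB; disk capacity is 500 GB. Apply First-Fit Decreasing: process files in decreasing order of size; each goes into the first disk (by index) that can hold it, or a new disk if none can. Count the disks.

Sorted descending: 373, 358, 347, 295, 277, 275, 263, 148, 142, 117, 62, 49.
373 GB → disk 1 (remaining 127 GB)
358 GB → disk 2 (remaining 142 GB)
347 GB → disk 3 (remaining 153 GB)
295 GB → disk 4 (remaining 205 GB)
277 GB → disk 5 (remaining 223 GB)
275 GB → disk 6 (remaining 225 GB)
263 GB → disk 7 (remaining 237 GB)
148 GB → disk 3 (remaining 5 GB)
142 GB → disk 2 (remaining 0 GB)
117 GB → disk 1 (remaining 10 GB)
62 GB → disk 4 (remaining 143 GB)
49 GB → disk 4 (remaining 94 GB)
Final disks: [373,117] [358,142] [347,148] [295,62,49] [277] [275] [263].

7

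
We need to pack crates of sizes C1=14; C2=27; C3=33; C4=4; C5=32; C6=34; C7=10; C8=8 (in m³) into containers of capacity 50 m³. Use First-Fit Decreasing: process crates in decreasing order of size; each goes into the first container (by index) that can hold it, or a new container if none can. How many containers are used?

4

Sorted descending: 34, 33, 32, 27, 14, 10, 8, 4.
container 1: place 34 m³, 16 m³ left
container 2: place 33 m³, 17 m³ left
container 3: place 32 m³, 18 m³ left
container 4: place 27 m³, 23 m³ left
container 1: place 14 m³, 2 m³ left
container 2: place 10 m³, 7 m³ left
container 3: place 8 m³, 10 m³ left
container 2: place 4 m³, 3 m³ left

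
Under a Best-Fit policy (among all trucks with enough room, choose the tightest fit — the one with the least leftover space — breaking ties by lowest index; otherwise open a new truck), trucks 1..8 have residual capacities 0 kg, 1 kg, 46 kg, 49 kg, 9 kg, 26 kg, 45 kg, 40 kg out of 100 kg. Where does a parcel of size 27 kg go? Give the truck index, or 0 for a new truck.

Trucks with room: truck 3 (46 kg), truck 4 (49 kg), truck 7 (45 kg), truck 8 (40 kg).
Tightest fit is truck 8 with 40 kg free.

8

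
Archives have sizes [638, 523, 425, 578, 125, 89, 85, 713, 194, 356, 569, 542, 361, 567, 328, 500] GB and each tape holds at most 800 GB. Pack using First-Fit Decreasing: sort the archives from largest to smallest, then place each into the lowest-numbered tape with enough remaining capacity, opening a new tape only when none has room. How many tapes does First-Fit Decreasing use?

10

Sorted descending: 713, 638, 578, 569, 567, 542, 523, 500, 425, 361, 356, 328, 194, 125, 89, 85.
713 GB → tape 1 (remaining 87 GB)
638 GB → tape 2 (remaining 162 GB)
578 GB → tape 3 (remaining 222 GB)
569 GB → tape 4 (remaining 231 GB)
567 GB → tape 5 (remaining 233 GB)
542 GB → tape 6 (remaining 258 GB)
523 GB → tape 7 (remaining 277 GB)
500 GB → tape 8 (remaining 300 GB)
425 GB → tape 9 (remaining 375 GB)
361 GB → tape 9 (remaining 14 GB)
356 GB → tape 10 (remaining 444 GB)
328 GB → tape 10 (remaining 116 GB)
194 GB → tape 3 (remaining 28 GB)
125 GB → tape 2 (remaining 37 GB)
89 GB → tape 4 (remaining 142 GB)
85 GB → tape 1 (remaining 2 GB)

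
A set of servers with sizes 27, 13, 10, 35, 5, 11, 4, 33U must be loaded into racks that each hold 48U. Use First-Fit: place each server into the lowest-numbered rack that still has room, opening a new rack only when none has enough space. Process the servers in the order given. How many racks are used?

Put 27U in rack 1; 21U remain.
Put 13U in rack 1; 8U remain.
Put 10U in rack 2; 38U remain.
Put 35U in rack 2; 3U remain.
Put 5U in rack 1; 3U remain.
Put 11U in rack 3; 37U remain.
Put 4U in rack 3; 33U remain.
Put 33U in rack 3; 0U remain.
Final racks: [27,13,5] [10,35] [11,4,33].

3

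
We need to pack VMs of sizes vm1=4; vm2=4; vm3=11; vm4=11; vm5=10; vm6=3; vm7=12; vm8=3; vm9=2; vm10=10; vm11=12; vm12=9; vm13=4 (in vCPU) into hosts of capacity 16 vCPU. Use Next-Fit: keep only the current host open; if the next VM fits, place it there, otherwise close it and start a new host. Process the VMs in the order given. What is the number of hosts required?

Put vm1 (4 vCPU) in host 1; 12 vCPU remain.
Put vm2 (4 vCPU) in host 1; 8 vCPU remain.
Put vm3 (11 vCPU) in host 2; 5 vCPU remain.
Put vm4 (11 vCPU) in host 3; 5 vCPU remain.
Put vm5 (10 vCPU) in host 4; 6 vCPU remain.
Put vm6 (3 vCPU) in host 4; 3 vCPU remain.
Put vm7 (12 vCPU) in host 5; 4 vCPU remain.
Put vm8 (3 vCPU) in host 5; 1 vCPU remain.
Put vm9 (2 vCPU) in host 6; 14 vCPU remain.
Put vm10 (10 vCPU) in host 6; 4 vCPU remain.
Put vm11 (12 vCPU) in host 7; 4 vCPU remain.
Put vm12 (9 vCPU) in host 8; 7 vCPU remain.
Put vm13 (4 vCPU) in host 8; 3 vCPU remain.

8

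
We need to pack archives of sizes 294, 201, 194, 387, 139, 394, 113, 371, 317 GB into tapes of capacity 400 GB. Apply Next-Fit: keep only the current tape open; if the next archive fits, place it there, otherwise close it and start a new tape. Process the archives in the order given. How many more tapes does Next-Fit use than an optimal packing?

Next-Fit: [294] [201,194] [387] [139] [394] [113] [371] [317] → 8 tapes.
Total size 2410 GB; any packing needs at least ⌈2410/400⌉ = 7 tapes.
An optimal packing achieves that bound: [394] [387] [371] [317] [294] [201,194] [139,113] → 7 tapes.
Excess: 8 − 7 = 1.

1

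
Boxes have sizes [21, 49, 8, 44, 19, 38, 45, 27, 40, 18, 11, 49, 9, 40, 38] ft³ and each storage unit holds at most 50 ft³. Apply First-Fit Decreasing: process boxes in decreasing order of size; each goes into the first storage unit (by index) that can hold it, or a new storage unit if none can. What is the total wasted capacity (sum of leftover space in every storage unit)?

44

Sorted descending: 49, 49, 45, 44, 40, 40, 38, 38, 27, 21, 19, 18, 11, 9, 8.
Put 49 ft³ in storage unit 1; 1 ft³ remain.
Put 49 ft³ in storage unit 2; 1 ft³ remain.
Put 45 ft³ in storage unit 3; 5 ft³ remain.
Put 44 ft³ in storage unit 4; 6 ft³ remain.
Put 40 ft³ in storage unit 5; 10 ft³ remain.
Put 40 ft³ in storage unit 6; 10 ft³ remain.
Put 38 ft³ in storage unit 7; 12 ft³ remain.
Put 38 ft³ in storage unit 8; 12 ft³ remain.
Put 27 ft³ in storage unit 9; 23 ft³ remain.
Put 21 ft³ in storage unit 9; 2 ft³ remain.
Put 19 ft³ in storage unit 10; 31 ft³ remain.
Put 18 ft³ in storage unit 10; 13 ft³ remain.
Put 11 ft³ in storage unit 7; 1 ft³ remain.
Put 9 ft³ in storage unit 5; 1 ft³ remain.
Put 8 ft³ in storage unit 6; 2 ft³ remain.
10 storage units × 50 ft³ = 500 ft³; used 456 ft³; unused 44 ft³.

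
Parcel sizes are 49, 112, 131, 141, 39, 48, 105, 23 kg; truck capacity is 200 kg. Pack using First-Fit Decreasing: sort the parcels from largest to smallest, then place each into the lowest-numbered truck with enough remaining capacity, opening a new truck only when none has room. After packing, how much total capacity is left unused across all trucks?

152

Sorted descending: 141, 131, 112, 105, 49, 48, 39, 23.
141 kg → truck 1 (remaining 59 kg)
131 kg → truck 2 (remaining 69 kg)
112 kg → truck 3 (remaining 88 kg)
105 kg → truck 4 (remaining 95 kg)
49 kg → truck 1 (remaining 10 kg)
48 kg → truck 2 (remaining 21 kg)
39 kg → truck 3 (remaining 49 kg)
23 kg → truck 3 (remaining 26 kg)
4 trucks × 200 kg = 800 kg; used 648 kg; unused 152 kg.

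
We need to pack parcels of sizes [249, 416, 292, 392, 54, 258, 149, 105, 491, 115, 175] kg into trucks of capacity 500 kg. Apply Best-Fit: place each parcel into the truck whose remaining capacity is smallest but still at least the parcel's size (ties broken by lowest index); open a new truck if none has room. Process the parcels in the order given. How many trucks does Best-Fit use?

truck 1: place 249 kg, 251 kg left
truck 2: place 416 kg, 84 kg left
truck 3: place 292 kg, 208 kg left
truck 4: place 392 kg, 108 kg left
truck 2: place 54 kg, 30 kg left
truck 5: place 258 kg, 242 kg left
truck 3: place 149 kg, 59 kg left
truck 4: place 105 kg, 3 kg left
truck 6: place 491 kg, 9 kg left
truck 5: place 115 kg, 127 kg left
truck 1: place 175 kg, 76 kg left

6 trucks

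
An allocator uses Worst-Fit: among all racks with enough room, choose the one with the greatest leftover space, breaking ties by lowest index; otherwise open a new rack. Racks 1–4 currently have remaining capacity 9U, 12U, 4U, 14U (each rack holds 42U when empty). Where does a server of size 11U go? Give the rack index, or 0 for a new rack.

Racks with room: rack 2 (12U), rack 4 (14U).
Most room is rack 4 with 14U free.

4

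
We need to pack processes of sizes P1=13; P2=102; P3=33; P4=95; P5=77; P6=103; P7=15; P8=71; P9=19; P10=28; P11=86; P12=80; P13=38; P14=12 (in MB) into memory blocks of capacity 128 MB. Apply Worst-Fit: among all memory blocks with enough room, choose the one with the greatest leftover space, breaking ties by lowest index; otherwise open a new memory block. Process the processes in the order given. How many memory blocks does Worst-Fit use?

7

memory block 1: place P1 (13 MB), 115 MB left
memory block 1: place P2 (102 MB), 13 MB left
memory block 2: place P3 (33 MB), 95 MB left
memory block 2: place P4 (95 MB), 0 MB left
memory block 3: place P5 (77 MB), 51 MB left
memory block 4: place P6 (103 MB), 25 MB left
memory block 3: place P7 (15 MB), 36 MB left
memory block 5: place P8 (71 MB), 57 MB left
memory block 5: place P9 (19 MB), 38 MB left
memory block 5: place P10 (28 MB), 10 MB left
memory block 6: place P11 (86 MB), 42 MB left
memory block 7: place P12 (80 MB), 48 MB left
memory block 7: place P13 (38 MB), 10 MB left
memory block 6: place P14 (12 MB), 30 MB left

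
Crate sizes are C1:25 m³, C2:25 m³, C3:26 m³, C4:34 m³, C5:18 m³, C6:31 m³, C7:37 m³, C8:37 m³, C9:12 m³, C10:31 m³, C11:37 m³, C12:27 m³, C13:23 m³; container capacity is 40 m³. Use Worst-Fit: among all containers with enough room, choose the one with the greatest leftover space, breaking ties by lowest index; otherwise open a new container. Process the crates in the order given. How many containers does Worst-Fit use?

Put C1 (25 m³) in container 1; 15 m³ remain.
Put C2 (25 m³) in container 2; 15 m³ remain.
Put C3 (26 m³) in container 3; 14 m³ remain.
Put C4 (34 m³) in container 4; 6 m³ remain.
Put C5 (18 m³) in container 5; 22 m³ remain.
Put C6 (31 m³) in container 6; 9 m³ remain.
Put C7 (37 m³) in container 7; 3 m³ remain.
Put C8 (37 m³) in container 8; 3 m³ remain.
Put C9 (12 m³) in container 5; 10 m³ remain.
Put C10 (31 m³) in container 9; 9 m³ remain.
Put C11 (37 m³) in container 10; 3 m³ remain.
Put C12 (27 m³) in container 11; 13 m³ remain.
Put C13 (23 m³) in container 12; 17 m³ remain.

12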